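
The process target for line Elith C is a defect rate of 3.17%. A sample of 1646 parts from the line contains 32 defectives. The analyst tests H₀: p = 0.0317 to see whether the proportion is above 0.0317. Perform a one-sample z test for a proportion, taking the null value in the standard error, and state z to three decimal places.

z = -2.839

p̂ = 32/1646 ≈ 0.019441.
Under H₀, SE = √(0.0317·0.9683/1646) = √(1.86483e-05) = 0.004318.
z = (0.019441 − 0.0317)/0.004318 = -0.012259/0.004318 = -2.839.
p-value = P(Z > -2.839) ≈ 0.9977.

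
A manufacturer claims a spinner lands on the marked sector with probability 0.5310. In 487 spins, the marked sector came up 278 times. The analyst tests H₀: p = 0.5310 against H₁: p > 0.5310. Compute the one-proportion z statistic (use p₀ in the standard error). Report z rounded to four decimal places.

p̂ = 278/487 = 0.5708419.
SE = √(p₀(1−p₀)/n) = √(0.24904/487) = 0.0226136.
z = (0.5708419 − 0.531)/0.0226136 = 0.0398419/0.0226136 = 1.7619.
p-value = P(Z > 1.762) ≈ 0.0390.

z = 1.7619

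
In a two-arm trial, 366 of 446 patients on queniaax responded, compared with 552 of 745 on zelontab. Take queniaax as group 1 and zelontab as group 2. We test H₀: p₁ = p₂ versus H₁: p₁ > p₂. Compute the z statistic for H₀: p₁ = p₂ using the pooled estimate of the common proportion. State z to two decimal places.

p̂₁ = 366/446 ≈ 0.82063, p̂₂ = 552/745 ≈ 0.74094.
Pooled p̂ = (366+552)/(446+745) = 918/1191 = 0.77078.
SE = √(0.176678 × 0.00358443) = 0.02517.
z = (0.82063 − 0.74094)/0.02517 = 0.07969/0.02517 = 3.17.

z = 3.17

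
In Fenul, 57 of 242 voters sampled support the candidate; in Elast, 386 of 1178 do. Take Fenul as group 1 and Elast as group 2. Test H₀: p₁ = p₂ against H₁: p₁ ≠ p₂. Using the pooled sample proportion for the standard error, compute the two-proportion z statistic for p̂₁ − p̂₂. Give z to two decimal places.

p̂₁ = 57/242 ≈ 0.2355, p̂₂ = 386/1178 ≈ 0.3277.
Pooled p̂ = (57+386)/(242+1178) = 443/1420 = 0.3120.
SE = √(p̂(1−p̂)(1/n₁+1/n₂)) = √(0.3120·0.6880·0.00498113) = √(0.00106918) = 0.0327.
z = (0.2355 − 0.3277)/0.0327 = -0.0922/0.0327 = -2.82.

z = -2.82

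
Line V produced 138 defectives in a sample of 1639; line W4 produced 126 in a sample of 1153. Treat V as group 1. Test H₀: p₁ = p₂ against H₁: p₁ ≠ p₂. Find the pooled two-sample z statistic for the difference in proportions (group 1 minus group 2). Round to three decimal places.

p̂₁ = 138/1639 = 0.084198, p̂₂ = 126/1153 = 0.109280.
Pooled p̂ = (138+126)/(1639+1153) = 264/2792 = 0.094556.
SE = √(0.0856151 × 0.00147743) = 0.011247.
z = (0.084198 − 0.109280)/0.011247 = -0.025082/0.011247 = -2.230.

z = -2.230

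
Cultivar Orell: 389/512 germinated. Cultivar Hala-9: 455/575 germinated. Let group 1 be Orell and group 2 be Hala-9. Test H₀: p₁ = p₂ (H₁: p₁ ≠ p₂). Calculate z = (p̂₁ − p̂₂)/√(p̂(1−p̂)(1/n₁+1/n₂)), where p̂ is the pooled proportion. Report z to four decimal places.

z = -1.2458

p̂₁ = 389/512 ≈ 0.759766, p̂₂ = 455/575 ≈ 0.791304.
Pooled p̂ = (389+455)/(512+575) = 844/1087 = 0.776449.
SE = √(p̂(1−p̂)(1/n₁+1/n₂)) = √(0.776449·0.223551·0.00369226) = √(0.000640887) = 0.025316.
z = (0.759766 − 0.791304)/0.025316 = -0.031538/0.025316 = -1.2458.
Two-sided p-value ≈ 2·Φ(−1.246) = 0.2128.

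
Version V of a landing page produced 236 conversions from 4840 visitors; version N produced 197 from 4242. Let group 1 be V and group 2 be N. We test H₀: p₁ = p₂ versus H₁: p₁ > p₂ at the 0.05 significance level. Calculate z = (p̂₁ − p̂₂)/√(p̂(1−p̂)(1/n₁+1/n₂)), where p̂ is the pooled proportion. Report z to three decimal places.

z = 0.518

p̂₁ = 236/4840 = 0.04876, p̂₂ = 197/4242 = 0.04644.
Pooled p̂ = (236+197)/(4840+4242) = 433/9082 = 0.04768.
SE = √(0.0454037 × 0.000442349) = 0.00448.
z = (0.04876 − 0.04644)/0.00448 = 0.00232/0.00448 = 0.518.
p-value = P(Z > 0.518) ≈ 0.3023; since p > α = 0.05, fail to reject H₀.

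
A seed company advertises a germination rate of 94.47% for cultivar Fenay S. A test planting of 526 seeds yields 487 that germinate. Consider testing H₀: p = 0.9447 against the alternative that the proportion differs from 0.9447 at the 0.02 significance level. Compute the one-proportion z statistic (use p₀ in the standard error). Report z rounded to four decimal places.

z = -1.8909

p̂ = 487/526 = 0.9258555.
SE = √(p₀(1−p₀)/n) = √(0.052242/526) = 0.0099659.
z = (0.9258555 − 0.9447)/0.0099659 = -0.0188445/0.0099659 = -1.8909.
Two-sided p-value ≈ 2·Φ(−1.891) = 0.0586; since p > α = 0.02, fail to reject H₀.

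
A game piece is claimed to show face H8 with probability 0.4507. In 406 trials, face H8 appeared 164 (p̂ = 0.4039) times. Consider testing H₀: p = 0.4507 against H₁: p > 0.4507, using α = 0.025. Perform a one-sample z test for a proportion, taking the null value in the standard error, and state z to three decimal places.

z = -1.894

p̂ = 164/406 = 0.40394.
SE = √(p₀(1−p₀)/n) = √(0.24757/406) = 0.02469.
z = (0.40394 − 0.4507)/0.02469 = -0.04676/0.02469 = -1.894.
p-value = P(Z > -1.894) ≈ 0.9709, so at α = 0.025 we fail to reject H₀.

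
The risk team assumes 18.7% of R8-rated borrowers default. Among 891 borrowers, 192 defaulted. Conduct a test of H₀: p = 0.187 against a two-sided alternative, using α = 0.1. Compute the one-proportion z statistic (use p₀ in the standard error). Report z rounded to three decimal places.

z = 2.181

p̂ = 192/891 = 0.21549.
SE = √(p₀(1−p₀)/n) = √(0.15203/891) = 0.01306.
z = (0.21549 − 0.187)/0.01306 = 0.02849/0.01306 = 2.181.
p-value = 2·P(Z > 2.181) ≈ 0.0292. With α = 0.1, reject H₀.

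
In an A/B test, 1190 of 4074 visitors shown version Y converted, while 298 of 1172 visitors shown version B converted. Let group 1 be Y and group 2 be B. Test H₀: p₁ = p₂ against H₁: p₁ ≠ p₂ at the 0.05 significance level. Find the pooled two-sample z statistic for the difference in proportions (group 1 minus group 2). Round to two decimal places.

p̂₁ = 1190/4074 = 0.29210, p̂₂ = 298/1172 = 0.25427.
Pooled p̂ = (1190+298)/(4074+1172) = 1488/5246 = 0.28364.
SE = √(p̂(1−p̂)(1/n₁+1/n₂)) = √(0.28364·0.71636·0.0010987) = √(0.000223246) = 0.01494.
z = (0.29210 − 0.25427)/0.01494 = 0.03783/0.01494 = 2.53.
Two-sided p-value ≈ 2·Φ(−2.532) = 0.0113, so at α = 0.05 we reject H₀.

z = 2.53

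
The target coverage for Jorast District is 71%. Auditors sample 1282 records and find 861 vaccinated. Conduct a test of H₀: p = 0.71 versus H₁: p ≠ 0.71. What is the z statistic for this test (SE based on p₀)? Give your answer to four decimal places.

p̂ = 861/1282 = 0.671607.
Standard error under H₀: √(0.71×0.29/1282) = 0.012673.
z = (0.671607 − 0.71)/0.012673 = -0.038393/0.012673 = -3.0295.

z = -3.0295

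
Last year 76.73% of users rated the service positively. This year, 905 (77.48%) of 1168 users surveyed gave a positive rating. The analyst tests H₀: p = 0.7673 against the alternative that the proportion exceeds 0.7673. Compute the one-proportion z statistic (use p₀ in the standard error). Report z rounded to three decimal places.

p̂ = 905/1168 = 0.77483.
SE = √(p₀(1−p₀)/n) = √(0.17855/1168) = 0.01236.
z = (0.77483 − 0.7673)/0.01236 = 0.00753/0.01236 = 0.609.
p-value = P(Z > 0.609) ≈ 0.2713.

z = 0.609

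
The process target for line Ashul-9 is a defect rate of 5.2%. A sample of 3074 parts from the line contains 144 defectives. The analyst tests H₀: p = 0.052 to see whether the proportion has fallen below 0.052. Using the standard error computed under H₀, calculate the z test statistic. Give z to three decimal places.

z = -1.287

p̂ = 144/3074 ≈ 0.046845.
Under H₀, SE = √(0.052·0.948/3074) = √(1.60364e-05) = 0.004005.
z = (0.046845 − 0.052)/0.004005 = -0.005155/0.004005 = -1.287.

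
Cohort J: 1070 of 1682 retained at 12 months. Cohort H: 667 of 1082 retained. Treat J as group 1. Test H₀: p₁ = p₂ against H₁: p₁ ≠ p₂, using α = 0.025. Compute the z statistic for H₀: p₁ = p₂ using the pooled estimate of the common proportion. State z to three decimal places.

p̂₁ = 1070/1682 ≈ 0.63615, p̂₂ = 667/1082 ≈ 0.61645.
Pooled p̂ = (1070+667)/(1682+1082) = 1737/2764 = 0.62844.
SE = √(p̂(1−p̂)(1/n₁+1/n₂)) = √(0.62844·0.37156·0.00151874) = √(0.000354633) = 0.01883.
z = (0.63615 − 0.61645)/0.01883 = 0.01970/0.01883 = 1.046.
Two-sided p-value ≈ 2·Φ(−1.046) = 0.2956; since p > α = 0.025, fail to reject H₀.

z = 1.046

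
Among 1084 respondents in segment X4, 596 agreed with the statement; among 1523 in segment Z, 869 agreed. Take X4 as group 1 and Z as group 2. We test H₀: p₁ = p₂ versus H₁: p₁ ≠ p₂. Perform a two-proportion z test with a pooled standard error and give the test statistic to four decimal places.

p̂₁ = 596/1084 ≈ 0.549815, p̂₂ = 869/1523 ≈ 0.570584.
Pooled p̂ = (596+869)/(1084+1523) = 1465/2607 = 0.561949.
SE = √(0.246162 × 0.00157911) = 0.019716.
z = (0.549815 − 0.570584)/0.019716 = -0.020769/0.019716 = -1.0534.
Two-sided p-value ≈ 2·Φ(−1.053) = 0.2922.

z = -1.0534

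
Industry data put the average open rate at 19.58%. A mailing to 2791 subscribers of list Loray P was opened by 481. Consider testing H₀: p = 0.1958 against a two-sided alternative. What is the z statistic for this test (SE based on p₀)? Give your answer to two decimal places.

z = -3.12

p̂ = 481/2791 ≈ 0.17234.
Under H₀, SE = √(0.1958·0.8042/2791) = √(5.64179e-05) = 0.00751.
z = (0.17234 − 0.1958)/0.00751 = -0.02346/0.00751 = -3.12.
p-value = 2·P(Z > 3.123) ≈ 0.0018.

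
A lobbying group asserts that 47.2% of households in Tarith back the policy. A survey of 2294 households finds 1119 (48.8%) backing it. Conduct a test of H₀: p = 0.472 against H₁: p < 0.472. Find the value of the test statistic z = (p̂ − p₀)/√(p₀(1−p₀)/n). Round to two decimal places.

z = 1.52

p̂ = 1119/2294 = 0.4878.
Under H₀, SE = √(0.472·0.528/2294) = √(0.000108638) = 0.0104.
z = (0.4878 − 0.472)/0.0104 = 0.0158/0.0104 = 1.52.
p-value = P(Z < 1.515) ≈ 0.9352.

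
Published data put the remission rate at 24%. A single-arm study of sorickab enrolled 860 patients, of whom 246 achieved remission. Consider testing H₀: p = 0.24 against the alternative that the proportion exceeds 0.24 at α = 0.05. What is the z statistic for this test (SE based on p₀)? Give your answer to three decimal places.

p̂ = 246/860 ≈ 0.286047.
SE = √(p₀(1−p₀)/n) = √(0.1824/860) = 0.014563.
z = (0.286047 − 0.24)/0.014563 = 0.046047/0.014563 = 3.162.
p-value = P(Z > 3.162) ≈ 0.0008. With α = 0.05, reject H₀.

z = 3.162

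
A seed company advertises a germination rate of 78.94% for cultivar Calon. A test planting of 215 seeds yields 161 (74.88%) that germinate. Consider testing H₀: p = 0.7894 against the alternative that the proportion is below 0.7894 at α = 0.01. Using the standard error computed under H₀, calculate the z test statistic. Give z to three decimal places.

p̂ = 161/215 ≈ 0.748837.
Standard error under H₀: √(0.7894×0.2106/215) = 0.027807.
z = (0.748837 − 0.7894)/0.027807 = -0.040563/0.027807 = -1.459.
p-value = P(Z < -1.459) ≈ 0.0723. With α = 0.01, fail to reject H₀.

z = -1.459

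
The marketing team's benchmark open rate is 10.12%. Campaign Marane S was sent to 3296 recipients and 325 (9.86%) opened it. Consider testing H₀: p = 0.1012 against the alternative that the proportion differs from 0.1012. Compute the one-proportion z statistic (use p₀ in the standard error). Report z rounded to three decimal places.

z = -0.494

p̂ = 325/3296 = 0.098604.
Standard error under H₀: √(0.1012×0.8988/3296) = 0.005253.
z = (0.098604 − 0.1012)/0.005253 = -0.002596/0.005253 = -0.494.
Two-sided p-value ≈ 2·Φ(−0.494) = 0.6212.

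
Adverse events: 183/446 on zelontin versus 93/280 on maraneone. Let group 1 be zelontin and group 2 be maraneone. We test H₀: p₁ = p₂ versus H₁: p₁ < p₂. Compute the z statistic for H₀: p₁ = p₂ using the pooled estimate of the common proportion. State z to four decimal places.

p̂₁ = 183/446 = 0.410314, p̂₂ = 93/280 = 0.332143.
Pooled p̂ = (183+93)/(446+280) = 276/726 = 0.380165.
SE = √(0.23564 × 0.00581358) = 0.037012.
z = (0.410314 − 0.332143)/0.037012 = 0.078171/0.037012 = 2.1120.
p-value = P(Z < 2.112) ≈ 0.9827.

z = 2.1120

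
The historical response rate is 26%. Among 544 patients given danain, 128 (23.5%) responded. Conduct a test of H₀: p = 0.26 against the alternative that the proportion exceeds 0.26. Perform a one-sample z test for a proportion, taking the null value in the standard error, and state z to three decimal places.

p̂ = 128/544 ≈ 0.23529.
Standard error under H₀: √(0.26×0.74/544) = 0.01881.
z = (0.23529 − 0.26)/0.01881 = -0.02471/0.01881 = -1.314.
p-value = P(Z > -1.314) ≈ 0.9055.

z = -1.314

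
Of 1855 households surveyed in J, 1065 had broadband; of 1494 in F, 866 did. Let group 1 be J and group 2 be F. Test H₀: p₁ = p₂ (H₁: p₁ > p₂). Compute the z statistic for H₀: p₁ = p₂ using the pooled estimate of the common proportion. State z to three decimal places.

p̂₁ = 1065/1855 ≈ 0.57412, p̂₂ = 866/1494 ≈ 0.57965.
Pooled p̂ = (1065+866)/(1855+1494) = 1931/3349 = 0.57659.
SE = √(p̂(1−p̂)(1/n₁+1/n₂)) = √(0.57659·0.42341·0.00120843) = √(0.000295018) = 0.01718.
z = (0.57412 − 0.57965)/0.01718 = -0.00553/0.01718 = -0.322.

z = -0.322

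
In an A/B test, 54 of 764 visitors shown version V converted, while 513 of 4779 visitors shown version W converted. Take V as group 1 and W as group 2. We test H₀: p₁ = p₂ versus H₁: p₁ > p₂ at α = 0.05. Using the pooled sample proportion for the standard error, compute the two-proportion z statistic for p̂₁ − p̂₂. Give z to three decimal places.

z = -3.105

p̂₁ = 54/764 = 0.070681, p̂₂ = 513/4779 = 0.107345.
Pooled p̂ = (54+513)/(764+4779) = 567/5543 = 0.102291.
SE = √(0.0918277 × 0.00151815) = 0.011807.
z = (0.070681 − 0.107345)/0.011807 = -0.036664/0.011807 = -3.105.
p-value = P(Z > -3.105) ≈ 0.9990; since p > α = 0.05, fail to reject H₀.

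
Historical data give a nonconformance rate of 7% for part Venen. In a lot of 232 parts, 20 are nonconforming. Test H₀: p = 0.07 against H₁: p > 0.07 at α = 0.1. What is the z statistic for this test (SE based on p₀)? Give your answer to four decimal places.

p̂ = 20/232 ≈ 0.086207.
SE = √(p₀(1−p₀)/n) = √(0.0651/232) = 0.016751.
z = (0.086207 − 0.07)/0.016751 = 0.016207/0.016751 = 0.9675.
p-value = P(Z > 0.968) ≈ 0.1666, so at α = 0.1 we fail to reject H₀.

z = 0.9675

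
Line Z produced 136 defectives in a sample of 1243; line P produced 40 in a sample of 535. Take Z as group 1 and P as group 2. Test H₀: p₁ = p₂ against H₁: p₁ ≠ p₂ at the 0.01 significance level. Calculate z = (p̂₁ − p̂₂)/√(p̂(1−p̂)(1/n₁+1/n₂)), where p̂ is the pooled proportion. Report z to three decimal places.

z = 2.244

p̂₁ = 136/1243 = 0.10941, p̂₂ = 40/535 = 0.07477.
Pooled p̂ = (136+40)/(1243+535) = 176/1778 = 0.09899.
SE = √(0.0891891 × 0.00267366) = 0.01544.
z = (0.10941 − 0.07477)/0.01544 = 0.03464/0.01544 = 2.244.
p-value = 2·P(Z > 2.244) ≈ 0.0249, so at α = 0.01 we fail to reject H₀.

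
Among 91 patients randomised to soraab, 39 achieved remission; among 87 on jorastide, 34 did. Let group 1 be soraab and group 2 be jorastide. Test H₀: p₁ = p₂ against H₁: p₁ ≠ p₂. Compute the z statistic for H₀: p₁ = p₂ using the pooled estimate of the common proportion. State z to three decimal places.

p̂₁ = 39/91 ≈ 0.42857, p̂₂ = 34/87 ≈ 0.39080.
Pooled p̂ = (39+34)/(91+87) = 73/178 = 0.41011.
SE = √(0.24192 × 0.0224833) = 0.07375.
z = (0.42857 − 0.39080)/0.07375 = 0.03777/0.07375 = 0.512.

z = 0.512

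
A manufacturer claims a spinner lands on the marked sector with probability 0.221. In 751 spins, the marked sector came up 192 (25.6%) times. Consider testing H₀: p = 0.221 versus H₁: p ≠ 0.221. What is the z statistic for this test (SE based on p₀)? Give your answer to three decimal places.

p̂ = 192/751 = 0.25566.
Under H₀, SE = √(0.221·0.779/751) = √(0.00022924) = 0.01514.
z = (0.25566 − 0.221)/0.01514 = 0.03466/0.01514 = 2.289.
p-value = 2·P(Z > 2.289) ≈ 0.0221.

z = 2.289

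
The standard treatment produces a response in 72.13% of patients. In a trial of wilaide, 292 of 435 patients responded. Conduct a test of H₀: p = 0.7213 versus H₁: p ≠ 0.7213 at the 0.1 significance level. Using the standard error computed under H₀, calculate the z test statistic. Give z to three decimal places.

z = -2.328

p̂ = 292/435 ≈ 0.671264.
SE = √(p₀(1−p₀)/n) = √(0.20103/435) = 0.021497.
z = (0.671264 − 0.7213)/0.021497 = -0.050036/0.021497 = -2.328.
p-value = 2·P(Z > 2.328) ≈ 0.0199. With α = 0.1, reject H₀.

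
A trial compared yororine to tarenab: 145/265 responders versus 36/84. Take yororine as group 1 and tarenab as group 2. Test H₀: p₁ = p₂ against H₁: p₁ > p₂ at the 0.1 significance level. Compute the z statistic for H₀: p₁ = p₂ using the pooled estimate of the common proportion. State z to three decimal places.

p̂₁ = 145/265 ≈ 0.54717, p̂₂ = 36/84 ≈ 0.42857.
Pooled p̂ = (145+36)/(265+84) = 181/349 = 0.51862.
SE = √(p̂(1−p̂)(1/n₁+1/n₂)) = √(0.51862·0.48138·0.0156783) = √(0.00391415) = 0.06256.
z = (0.54717 − 0.42857)/0.06256 = 0.11860/0.06256 = 1.896.
p-value = P(Z > 1.896) ≈ 0.0290; since p < α = 0.1, reject H₀.

z = 1.896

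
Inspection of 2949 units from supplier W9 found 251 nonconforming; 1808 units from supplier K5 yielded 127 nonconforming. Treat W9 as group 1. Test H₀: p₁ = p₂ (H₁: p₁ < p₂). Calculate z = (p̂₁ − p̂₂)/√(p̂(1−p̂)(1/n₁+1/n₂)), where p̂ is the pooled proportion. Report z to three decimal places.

z = 1.841

p̂₁ = 251/2949 ≈ 0.085114, p̂₂ = 127/1808 ≈ 0.070243.
Pooled p̂ = (251+127)/(2949+1808) = 378/4757 = 0.079462.
SE = √(p̂(1−p̂)(1/n₁+1/n₂)) = √(0.079462·0.920538·0.000892195) = √(6.5262e-05) = 0.008078.
z = (0.085114 − 0.070243)/0.008078 = 0.014871/0.008078 = 1.841.
p-value = P(Z < 1.841) ≈ 0.9672.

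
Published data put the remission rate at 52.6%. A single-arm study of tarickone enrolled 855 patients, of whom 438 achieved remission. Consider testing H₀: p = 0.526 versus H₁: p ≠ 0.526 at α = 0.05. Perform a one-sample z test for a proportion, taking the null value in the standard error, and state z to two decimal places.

z = -0.80

p̂ = 438/855 = 0.5123.
Standard error under H₀: √(0.526×0.474/855) = 0.0171.
z = (0.5123 − 0.526)/0.0171 = -0.0137/0.0171 = -0.80.
Two-sided p-value ≈ 2·Φ(−0.803) = 0.4217. With α = 0.05, fail to reject H₀.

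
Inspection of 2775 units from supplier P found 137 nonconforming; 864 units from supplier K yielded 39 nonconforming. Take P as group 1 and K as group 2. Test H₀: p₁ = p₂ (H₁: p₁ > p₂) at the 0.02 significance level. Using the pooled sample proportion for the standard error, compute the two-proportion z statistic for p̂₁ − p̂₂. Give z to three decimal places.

z = 0.506

p̂₁ = 137/2775 = 0.04937, p̂₂ = 39/864 = 0.04514.
Pooled p̂ = (137+39)/(2775+864) = 176/3639 = 0.04836.
SE = √(p̂(1−p̂)(1/n₁+1/n₂)) = √(0.04836·0.95164·0.00151777) = √(6.98564e-05) = 0.00836.
z = (0.04937 − 0.04514)/0.00836 = 0.00423/0.00836 = 0.506.
p-value = P(Z > 0.506) ≈ 0.3064; since p > α = 0.02, fail to reject H₀.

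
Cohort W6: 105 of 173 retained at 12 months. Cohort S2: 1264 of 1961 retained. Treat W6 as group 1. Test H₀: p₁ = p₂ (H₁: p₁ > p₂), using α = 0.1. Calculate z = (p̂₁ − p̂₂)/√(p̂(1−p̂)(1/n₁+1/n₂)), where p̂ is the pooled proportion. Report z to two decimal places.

p̂₁ = 105/173 ≈ 0.6069, p̂₂ = 1264/1961 ≈ 0.6446.
Pooled p̂ = (105+1264)/(173+1961) = 1369/2134 = 0.6415.
SE = √(0.229973 × 0.00629029) = 0.0380.
z = (0.6069 − 0.6446)/0.0380 = -0.0377/0.0380 = -0.99.
p-value = P(Z > -0.989) ≈ 0.8388; since p > α = 0.1, fail to reject H₀.

z = -0.99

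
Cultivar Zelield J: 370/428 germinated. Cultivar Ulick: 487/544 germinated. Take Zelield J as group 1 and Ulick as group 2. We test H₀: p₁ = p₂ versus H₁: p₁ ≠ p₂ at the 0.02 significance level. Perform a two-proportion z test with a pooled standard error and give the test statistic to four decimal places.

z = -1.4728

p̂₁ = 370/428 = 0.864486, p̂₂ = 487/544 = 0.895221.
Pooled p̂ = (370+487)/(428+544) = 857/972 = 0.881687.
SE = √(0.104315 × 0.00417468) = 0.020868.
z = (0.864486 − 0.895221)/0.020868 = -0.030735/0.020868 = -1.4728.
p-value = 2·P(Z > 1.473) ≈ 0.1408, so at α = 0.02 we fail to reject H₀.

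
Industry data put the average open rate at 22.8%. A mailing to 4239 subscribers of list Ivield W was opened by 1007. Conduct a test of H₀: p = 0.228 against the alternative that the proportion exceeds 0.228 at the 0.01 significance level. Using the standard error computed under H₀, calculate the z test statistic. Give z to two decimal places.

p̂ = 1007/4239 = 0.23756.
SE = √(p₀(1−p₀)/n) = √(0.17602/4239) = 0.00644.
z = (0.23756 − 0.228)/0.00644 = 0.00956/0.00644 = 1.48.
p-value = P(Z > 1.483) ≈ 0.0690. With α = 0.01, fail to reject H₀.

z = 1.48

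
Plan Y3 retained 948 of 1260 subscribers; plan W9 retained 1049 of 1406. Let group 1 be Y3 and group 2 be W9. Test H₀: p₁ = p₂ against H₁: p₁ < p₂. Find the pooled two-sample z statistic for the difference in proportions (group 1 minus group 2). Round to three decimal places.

p̂₁ = 948/1260 = 0.75238, p̂₂ = 1049/1406 = 0.74609.
Pooled p̂ = (948+1049)/(1260+1406) = 1997/2666 = 0.74906.
SE = √(0.187968 × 0.00150489) = 0.01682.
z = (0.75238 − 0.74609)/0.01682 = 0.00629/0.01682 = 0.374.

z = 0.374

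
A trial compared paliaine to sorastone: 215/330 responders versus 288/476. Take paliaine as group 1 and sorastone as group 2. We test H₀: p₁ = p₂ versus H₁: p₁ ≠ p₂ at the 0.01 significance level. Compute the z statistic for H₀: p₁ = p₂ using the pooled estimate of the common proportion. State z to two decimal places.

z = 1.34

p̂₁ = 215/330 ≈ 0.6515, p̂₂ = 288/476 ≈ 0.6050.
Pooled p̂ = (215+288)/(330+476) = 503/806 = 0.6241.
SE = √(p̂(1−p̂)(1/n₁+1/n₂)) = √(0.6241·0.3759·0.00513114) = √(0.0012038) = 0.0347.
z = (0.6515 − 0.6050)/0.0347 = 0.0465/0.0347 = 1.34.
p-value = 2·P(Z > 1.339) ≈ 0.1804. With α = 0.01, fail to reject H₀.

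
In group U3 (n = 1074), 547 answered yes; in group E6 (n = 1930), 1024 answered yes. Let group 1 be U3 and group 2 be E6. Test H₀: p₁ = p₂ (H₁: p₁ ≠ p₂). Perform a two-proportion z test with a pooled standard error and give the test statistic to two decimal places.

p̂₁ = 547/1074 = 0.5093, p̂₂ = 1024/1930 = 0.5306.
Pooled p̂ = (547+1024)/(1074+1930) = 1571/3004 = 0.5230.
SE = √(0.249472 × 0.00144923) = 0.0190.
z = (0.5093 − 0.5306)/0.0190 = -0.0213/0.0190 = -1.12.

z = -1.12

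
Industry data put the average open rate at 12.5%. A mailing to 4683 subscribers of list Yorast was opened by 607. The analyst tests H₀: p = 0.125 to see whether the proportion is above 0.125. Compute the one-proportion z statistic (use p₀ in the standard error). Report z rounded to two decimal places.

p̂ = 607/4683 = 0.1296.
SE = √(p₀(1−p₀)/n) = √(0.10938/4683) = 0.0048.
z = (0.1296 − 0.125)/0.0048 = 0.0046/0.0048 = 0.96.
p-value = P(Z > 0.956) ≈ 0.1697.

z = 0.96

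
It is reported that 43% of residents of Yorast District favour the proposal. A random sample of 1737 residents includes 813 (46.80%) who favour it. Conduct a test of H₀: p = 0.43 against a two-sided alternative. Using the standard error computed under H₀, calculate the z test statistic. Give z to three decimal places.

p̂ = 813/1737 ≈ 0.46805.
SE = √(p₀(1−p₀)/n) = √(0.2451/1737) = 0.01188.
z = (0.46805 − 0.43)/0.01188 = 0.03805/0.01188 = 3.203.

z = 3.203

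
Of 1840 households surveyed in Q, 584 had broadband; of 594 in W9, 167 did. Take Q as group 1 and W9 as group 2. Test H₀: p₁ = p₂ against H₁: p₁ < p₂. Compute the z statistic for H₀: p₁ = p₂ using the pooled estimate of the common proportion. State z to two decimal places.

p̂₁ = 584/1840 ≈ 0.31739, p̂₂ = 167/594 ≈ 0.28114.
Pooled p̂ = (584+167)/(1840+594) = 751/2434 = 0.30855.
SE = √(p̂(1−p̂)(1/n₁+1/n₂)) = √(0.30855·0.69145·0.00222698) = √(0.000475116) = 0.02180.
z = (0.31739 − 0.28114)/0.02180 = 0.03625/0.02180 = 1.66.
p-value = P(Z < 1.663) ≈ 0.9518.

z = 1.66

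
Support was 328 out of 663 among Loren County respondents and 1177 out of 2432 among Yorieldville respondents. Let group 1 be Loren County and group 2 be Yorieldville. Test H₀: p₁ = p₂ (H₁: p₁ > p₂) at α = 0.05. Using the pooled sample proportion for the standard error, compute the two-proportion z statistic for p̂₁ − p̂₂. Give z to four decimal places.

z = 0.4912

p̂₁ = 328/663 = 0.494721, p̂₂ = 1177/2432 = 0.483964.
Pooled p̂ = (328+1177)/(663+2432) = 1505/3095 = 0.486268.
SE = √(p̂(1−p̂)(1/n₁+1/n₂)) = √(0.486268·0.513732·0.00191948) = √(0.000479508) = 0.021898.
z = (0.494721 − 0.483964)/0.021898 = 0.010757/0.021898 = 0.4912.
p-value = P(Z > 0.491) ≈ 0.3116; since p > α = 0.05, fail to reject H₀.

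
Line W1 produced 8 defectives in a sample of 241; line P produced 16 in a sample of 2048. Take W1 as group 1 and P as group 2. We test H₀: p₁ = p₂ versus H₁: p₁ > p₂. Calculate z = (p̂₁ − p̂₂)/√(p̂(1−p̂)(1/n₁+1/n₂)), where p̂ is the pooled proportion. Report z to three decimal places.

p̂₁ = 8/241 = 0.03320, p̂₂ = 16/2048 = 0.00781.
Pooled p̂ = (8+16)/(241+2048) = 24/2289 = 0.01048.
SE = √(0.010375 × 0.00463766) = 0.00694.
z = (0.03320 − 0.00781)/0.00694 = 0.02539/0.00694 = 3.659.
p-value = P(Z > 3.659) ≈ 0.0001.

z = 3.659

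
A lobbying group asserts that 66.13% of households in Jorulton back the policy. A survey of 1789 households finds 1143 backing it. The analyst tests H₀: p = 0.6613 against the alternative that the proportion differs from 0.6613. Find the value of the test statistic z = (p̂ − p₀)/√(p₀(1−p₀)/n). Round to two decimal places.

z = -2.00

p̂ = 1143/1789 = 0.6389.
SE = √(p₀(1−p₀)/n) = √(0.22398/1789) = 0.0112.
z = (0.6389 − 0.6613)/0.0112 = -0.0224/0.0112 = -2.00.
p-value = 2·P(Z > 2.002) ≈ 0.0453.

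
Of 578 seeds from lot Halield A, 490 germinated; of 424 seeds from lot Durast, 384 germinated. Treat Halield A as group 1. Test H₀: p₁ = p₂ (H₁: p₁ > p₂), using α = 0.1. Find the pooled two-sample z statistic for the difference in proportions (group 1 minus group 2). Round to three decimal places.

z = -2.713

p̂₁ = 490/578 = 0.847751, p̂₂ = 384/424 = 0.905660.
Pooled p̂ = (490+384)/(578+424) = 874/1002 = 0.872255.
SE = √(0.111426 × 0.00408859) = 0.021344.
z = (0.847751 − 0.905660)/0.021344 = -0.057909/0.021344 = -2.713.
p-value = P(Z > -2.713) ≈ 0.9967, so at α = 0.1 we fail to reject H₀.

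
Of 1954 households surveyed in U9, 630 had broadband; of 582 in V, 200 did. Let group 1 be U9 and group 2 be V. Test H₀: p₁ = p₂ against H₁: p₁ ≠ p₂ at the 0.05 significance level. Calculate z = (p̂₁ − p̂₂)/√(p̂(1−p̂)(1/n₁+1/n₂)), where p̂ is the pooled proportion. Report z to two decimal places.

z = -0.96

p̂₁ = 630/1954 ≈ 0.32242, p̂₂ = 200/582 ≈ 0.34364.
Pooled p̂ = (630+200)/(1954+582) = 830/2536 = 0.32729.
SE = √(p̂(1−p̂)(1/n₁+1/n₂)) = √(0.32729·0.67271·0.00222998) = √(0.000490976) = 0.02216.
z = (0.32242 − 0.34364)/0.02216 = -0.02122/0.02216 = -0.96.
p-value = 2·P(Z > 0.958) ≈ 0.3381. With α = 0.05, fail to reject H₀.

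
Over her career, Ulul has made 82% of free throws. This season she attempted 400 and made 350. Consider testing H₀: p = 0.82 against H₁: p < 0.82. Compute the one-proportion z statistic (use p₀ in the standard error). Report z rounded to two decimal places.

z = 2.86

p̂ = 350/400 = 0.8750.
Under H₀, SE = √(0.82·0.18/400) = √(0.000369) = 0.0192.
z = (0.8750 − 0.82)/0.0192 = 0.0550/0.0192 = 2.86.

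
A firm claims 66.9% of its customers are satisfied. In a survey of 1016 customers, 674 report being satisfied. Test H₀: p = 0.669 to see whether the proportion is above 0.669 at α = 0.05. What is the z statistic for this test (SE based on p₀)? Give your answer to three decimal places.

p̂ = 674/1016 ≈ 0.66339.
Standard error under H₀: √(0.669×0.331/1016) = 0.01476.
z = (0.66339 − 0.669)/0.01476 = -0.00561/0.01476 = -0.380.
p-value = P(Z > -0.380) ≈ 0.6481. With α = 0.05, fail to reject H₀.

z = -0.380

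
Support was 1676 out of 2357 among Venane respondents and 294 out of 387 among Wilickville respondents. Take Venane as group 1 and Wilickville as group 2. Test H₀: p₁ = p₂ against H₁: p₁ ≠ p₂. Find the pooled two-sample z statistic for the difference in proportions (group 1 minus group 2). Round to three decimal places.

p̂₁ = 1676/2357 ≈ 0.71107, p̂₂ = 294/387 ≈ 0.75969.
Pooled p̂ = (1676+294)/(2357+387) = 1970/2744 = 0.71793.
SE = √(p̂(1−p̂)(1/n₁+1/n₂)) = √(0.71793·0.28207·0.00300825) = √(0.00060919) = 0.02468.
z = (0.71107 − 0.75969)/0.02468 = -0.04862/0.02468 = -1.970.
Two-sided p-value ≈ 2·Φ(−1.970) = 0.0489.

z = -1.970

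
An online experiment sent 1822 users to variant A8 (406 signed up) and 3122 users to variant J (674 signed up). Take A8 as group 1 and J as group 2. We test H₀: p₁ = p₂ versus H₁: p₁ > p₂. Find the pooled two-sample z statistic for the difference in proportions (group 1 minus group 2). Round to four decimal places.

z = 0.5701

p̂₁ = 406/1822 ≈ 0.2228321, p̂₂ = 674/3122 ≈ 0.2158873.
Pooled p̂ = (406+674)/(1822+3122) = 1080/4944 = 0.2184466.
SE = √(0.170728 × 0.000869155) = 0.0121815.
z = (0.2228321 − 0.2158873)/0.0121815 = 0.0069448/0.0121815 = 0.5701.
p-value = P(Z > 0.570) ≈ 0.2843.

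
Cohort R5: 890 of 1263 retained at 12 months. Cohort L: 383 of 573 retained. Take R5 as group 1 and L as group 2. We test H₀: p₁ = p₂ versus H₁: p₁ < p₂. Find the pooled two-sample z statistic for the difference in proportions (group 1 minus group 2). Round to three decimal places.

p̂₁ = 890/1263 ≈ 0.704671, p̂₂ = 383/573 ≈ 0.668412.
Pooled p̂ = (890+383)/(1263+573) = 1273/1836 = 0.693355.
SE = √(p̂(1−p̂)(1/n₁+1/n₂)) = √(0.693355·0.306645·0.00253697) = √(0.000539394) = 0.023225.
z = (0.704671 − 0.668412)/0.023225 = 0.036259/0.023225 = 1.561.

z = 1.561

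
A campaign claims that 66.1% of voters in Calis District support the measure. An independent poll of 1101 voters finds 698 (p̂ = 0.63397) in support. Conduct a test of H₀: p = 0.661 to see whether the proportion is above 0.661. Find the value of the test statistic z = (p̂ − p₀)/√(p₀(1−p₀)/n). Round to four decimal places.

z = -1.8948

p̂ = 698/1101 ≈ 0.633969.
SE = √(p₀(1−p₀)/n) = √(0.22408/1101) = 0.014266.
z = (0.633969 − 0.661)/0.014266 = -0.027031/0.014266 = -1.8948.
p-value = P(Z > -1.895) ≈ 0.9709.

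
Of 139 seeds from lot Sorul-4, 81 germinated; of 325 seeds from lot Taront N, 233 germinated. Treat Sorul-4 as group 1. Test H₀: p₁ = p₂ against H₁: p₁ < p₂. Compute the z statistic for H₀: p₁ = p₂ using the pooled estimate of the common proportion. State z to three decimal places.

p̂₁ = 81/139 = 0.58273, p̂₂ = 233/325 = 0.71692.
Pooled p̂ = (81+233)/(139+325) = 314/464 = 0.67672.
SE = √(p̂(1−p̂)(1/n₁+1/n₂)) = √(0.67672·0.32328·0.0102712) = √(0.00224701) = 0.04740.
z = (0.58273 − 0.71692)/0.04740 = -0.13419/0.04740 = -2.831.
p-value = P(Z < -2.831) ≈ 0.0023.

z = -2.831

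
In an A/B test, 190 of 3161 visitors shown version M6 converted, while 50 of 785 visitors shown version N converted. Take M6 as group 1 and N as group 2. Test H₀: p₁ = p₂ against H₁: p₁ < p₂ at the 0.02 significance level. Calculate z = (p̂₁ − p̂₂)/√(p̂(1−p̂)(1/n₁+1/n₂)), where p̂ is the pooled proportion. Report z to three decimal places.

z = -0.376

p̂₁ = 190/3161 ≈ 0.06011, p̂₂ = 50/785 ≈ 0.06369.
Pooled p̂ = (190+50)/(3161+785) = 240/3946 = 0.06082.
SE = √(0.0571219 × 0.00159024) = 0.00953.
z = (0.06011 − 0.06369)/0.00953 = -0.00358/0.00953 = -0.376.
p-value = P(Z < -0.376) ≈ 0.3533. With α = 0.02, fail to reject H₀.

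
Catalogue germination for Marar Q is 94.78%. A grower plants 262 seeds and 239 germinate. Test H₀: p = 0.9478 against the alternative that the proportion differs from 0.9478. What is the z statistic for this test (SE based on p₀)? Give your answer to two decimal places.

z = -2.59

p̂ = 239/262 ≈ 0.91221.
SE = √(p₀(1−p₀)/n) = √(0.049475/262) = 0.01374.
z = (0.91221 − 0.9478)/0.01374 = -0.03559/0.01374 = -2.59.
Two-sided p-value ≈ 2·Φ(−2.590) = 0.0096.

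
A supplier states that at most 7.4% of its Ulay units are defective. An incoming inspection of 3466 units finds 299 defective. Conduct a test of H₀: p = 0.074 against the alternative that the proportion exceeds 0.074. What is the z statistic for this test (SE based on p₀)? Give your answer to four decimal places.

z = 2.7588

p̂ = 299/3466 = 0.0862666.
Standard error under H₀: √(0.074×0.926/3466) = 0.0044464.
z = (0.0862666 − 0.074)/0.0044464 = 0.0122666/0.0044464 = 2.7588.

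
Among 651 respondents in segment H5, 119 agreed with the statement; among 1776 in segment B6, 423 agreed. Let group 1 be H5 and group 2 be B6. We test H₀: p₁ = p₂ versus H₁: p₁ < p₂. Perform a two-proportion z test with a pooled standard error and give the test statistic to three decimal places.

p̂₁ = 119/651 ≈ 0.182796, p̂₂ = 423/1776 ≈ 0.238176.
Pooled p̂ = (119+423)/(651+1776) = 542/2427 = 0.223321.
SE = √(p̂(1−p̂)(1/n₁+1/n₂)) = √(0.223321·0.776679·0.00209916) = √(0.000364097) = 0.019081.
z = (0.182796 − 0.238176)/0.019081 = -0.055380/0.019081 = -2.902.

z = -2.902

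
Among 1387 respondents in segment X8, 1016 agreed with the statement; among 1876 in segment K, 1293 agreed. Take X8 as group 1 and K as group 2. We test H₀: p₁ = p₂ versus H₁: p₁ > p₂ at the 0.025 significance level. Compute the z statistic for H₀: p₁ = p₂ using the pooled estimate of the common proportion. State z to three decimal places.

z = 2.687

p̂₁ = 1016/1387 ≈ 0.73252, p̂₂ = 1293/1876 ≈ 0.68923.
Pooled p̂ = (1016+1293)/(1387+1876) = 2309/3263 = 0.70763.
SE = √(0.206889 × 0.00125403) = 0.01611.
z = (0.73252 − 0.68923)/0.01611 = 0.04329/0.01611 = 2.687.
p-value = P(Z > 2.687) ≈ 0.0036; since p < α = 0.025, reject H₀.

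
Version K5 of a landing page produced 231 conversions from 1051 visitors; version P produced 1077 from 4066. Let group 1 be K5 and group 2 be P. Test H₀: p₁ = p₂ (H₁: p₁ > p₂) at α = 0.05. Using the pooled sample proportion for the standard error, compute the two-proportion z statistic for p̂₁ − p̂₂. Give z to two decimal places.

p̂₁ = 231/1051 ≈ 0.2198, p̂₂ = 1077/4066 ≈ 0.2649.
Pooled p̂ = (231+1077)/(1051+4066) = 1308/5117 = 0.2556.
SE = √(p̂(1−p̂)(1/n₁+1/n₂)) = √(0.2556·0.7444·0.00119742) = √(0.000227842) = 0.0151.
z = (0.2198 − 0.2649)/0.0151 = -0.0451/0.0151 = -2.99.
p-value = P(Z > -2.987) ≈ 0.9986, so at α = 0.05 we fail to reject H₀.

z = -2.99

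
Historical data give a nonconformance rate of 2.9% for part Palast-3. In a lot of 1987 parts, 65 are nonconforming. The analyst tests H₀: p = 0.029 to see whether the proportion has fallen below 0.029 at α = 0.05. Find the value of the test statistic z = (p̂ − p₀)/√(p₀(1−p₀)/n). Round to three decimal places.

z = 0.986

p̂ = 65/1987 = 0.032713.
Under H₀, SE = √(0.029·0.971/1987) = √(1.41716e-05) = 0.003765.
z = (0.032713 − 0.029)/0.003765 = 0.003713/0.003765 = 0.986.
p-value = P(Z < 0.986) ≈ 0.8380. With α = 0.05, fail to reject H₀.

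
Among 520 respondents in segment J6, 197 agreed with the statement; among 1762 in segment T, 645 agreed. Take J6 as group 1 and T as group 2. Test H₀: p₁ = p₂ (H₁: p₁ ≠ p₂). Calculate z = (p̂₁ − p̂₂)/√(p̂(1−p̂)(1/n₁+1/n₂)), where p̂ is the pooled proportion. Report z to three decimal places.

p̂₁ = 197/520 ≈ 0.37885, p̂₂ = 645/1762 ≈ 0.36606.
Pooled p̂ = (197+645)/(520+1762) = 842/2282 = 0.36897.
SE = √(p̂(1−p̂)(1/n₁+1/n₂)) = √(0.36897·0.63103·0.00249061) = √(0.000579895) = 0.02408.
z = (0.37885 − 0.36606)/0.02408 = 0.01279/0.02408 = 0.531.
p-value = 2·P(Z > 0.531) ≈ 0.5955.

z = 0.531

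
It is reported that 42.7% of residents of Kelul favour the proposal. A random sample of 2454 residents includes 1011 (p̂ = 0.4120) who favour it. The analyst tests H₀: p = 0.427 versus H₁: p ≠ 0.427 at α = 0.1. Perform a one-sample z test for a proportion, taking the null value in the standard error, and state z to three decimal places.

z = -1.504

p̂ = 1011/2454 = 0.41198.
SE = √(p₀(1−p₀)/n) = √(0.24467/2454) = 0.00999.
z = (0.41198 − 0.427)/0.00999 = -0.01502/0.00999 = -1.504.
p-value = 2·P(Z > 1.504) ≈ 0.1325, so at α = 0.1 we fail to reject H₀.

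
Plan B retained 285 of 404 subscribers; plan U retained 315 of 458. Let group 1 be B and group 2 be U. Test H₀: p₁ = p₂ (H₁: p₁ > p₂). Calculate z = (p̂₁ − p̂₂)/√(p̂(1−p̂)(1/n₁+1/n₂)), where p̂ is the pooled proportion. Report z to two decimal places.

p̂₁ = 285/404 ≈ 0.7054, p̂₂ = 315/458 ≈ 0.6878.
Pooled p̂ = (285+315)/(404+458) = 600/862 = 0.6961.
SE = √(p̂(1−p̂)(1/n₁+1/n₂)) = √(0.6961·0.3039·0.00465865) = √(0.000985595) = 0.0314.
z = (0.7054 − 0.6878)/0.0314 = 0.0176/0.0314 = 0.56.

z = 0.56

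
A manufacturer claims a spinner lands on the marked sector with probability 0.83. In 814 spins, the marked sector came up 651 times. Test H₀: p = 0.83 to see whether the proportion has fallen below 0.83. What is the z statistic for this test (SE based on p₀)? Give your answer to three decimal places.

z = -2.297

p̂ = 651/814 ≈ 0.79975.
Under H₀, SE = √(0.83·0.17/814) = √(0.000173342) = 0.01317.
z = (0.79975 − 0.83)/0.01317 = -0.03025/0.01317 = -2.297.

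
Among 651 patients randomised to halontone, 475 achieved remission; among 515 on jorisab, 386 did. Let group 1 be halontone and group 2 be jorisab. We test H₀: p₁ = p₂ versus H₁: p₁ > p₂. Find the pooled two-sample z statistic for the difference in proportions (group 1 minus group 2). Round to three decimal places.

z = -0.767

p̂₁ = 475/651 = 0.729647, p̂₂ = 386/515 = 0.749515.
Pooled p̂ = (475+386)/(651+515) = 861/1166 = 0.738422.
SE = √(p̂(1−p̂)(1/n₁+1/n₂)) = √(0.738422·0.261578·0.00347785) = √(0.000671763) = 0.025918.
z = (0.729647 − 0.749515)/0.025918 = -0.019868/0.025918 = -0.767.
p-value = P(Z > -0.767) ≈ 0.7783.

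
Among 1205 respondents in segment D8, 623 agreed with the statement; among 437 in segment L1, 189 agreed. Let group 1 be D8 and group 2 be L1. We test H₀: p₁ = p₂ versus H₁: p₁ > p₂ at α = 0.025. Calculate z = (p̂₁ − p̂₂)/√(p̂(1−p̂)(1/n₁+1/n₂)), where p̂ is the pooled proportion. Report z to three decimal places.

p̂₁ = 623/1205 = 0.51701, p̂₂ = 189/437 = 0.43249.
Pooled p̂ = (623+189)/(1205+437) = 812/1642 = 0.49452.
SE = √(0.24997 × 0.00311821) = 0.02792.
z = (0.51701 − 0.43249)/0.02792 = 0.08452/0.02792 = 3.027.
p-value = P(Z > 3.027) ≈ 0.0012. With α = 0.025, reject H₀.

z = 3.027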